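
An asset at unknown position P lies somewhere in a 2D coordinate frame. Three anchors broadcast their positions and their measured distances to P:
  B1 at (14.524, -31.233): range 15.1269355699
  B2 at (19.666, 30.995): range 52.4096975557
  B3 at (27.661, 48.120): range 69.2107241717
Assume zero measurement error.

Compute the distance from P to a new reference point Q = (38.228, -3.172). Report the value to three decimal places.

21.829

eq1: (x − 14.524)² + (y + 31.233)² = 15.1269355699²
eq2: (x − 19.666)² + (y − 30.995)² = 52.4096975557²
eq3: (x − 27.661)² + (y − 48.120)² = 69.2107241717²
eq1−eq2, eq1−eq3 (x²,y² cancel):
  10.284·x + 124.456·y = -2356.957502
  26.274·x + 158.706·y = -2667.081705
det = 10.284·158.706 − 124.456·26.274 = -1637.824440
x = (-2356.957502·158.706 − 124.456·-2667.081705) / -1637.824440 = 25.722523
y = (10.284·-2667.081705 − -2356.957502·26.274) / -1637.824440 = -21.063572
|P − Q| = √((25.722523 − 38.228)² + (-21.063572 − -3.172)²) = 21.828772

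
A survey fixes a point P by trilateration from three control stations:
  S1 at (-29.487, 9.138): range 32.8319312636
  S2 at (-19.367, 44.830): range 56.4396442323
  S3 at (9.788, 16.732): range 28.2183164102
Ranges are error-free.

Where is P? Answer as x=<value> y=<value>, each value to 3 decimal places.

x=-2.045 y=-8.886

eq1: (x + 29.487)² + (y − 9.138)² = 32.8319312636²
eq2: (x + 19.367)² + (y − 44.830)² = 56.4396442323²
eq3: (x − 9.788)² + (y − 16.732)² = 28.2183164102²
eq3−eq2, eq3−eq1 (x²,y² cancel):
  -58.310·x + 56.196·y = -380.115239
  -78.550·x − 15.188·y = 295.559116
det = -58.310·-15.188 − 56.196·-78.550 = 5299.808080
x = (-380.115239·-15.188 − 56.196·295.559116) / 5299.808080 = -2.044612
y = (-58.310·295.559116 − -380.115239·-78.550) / 5299.808080 = -8.885624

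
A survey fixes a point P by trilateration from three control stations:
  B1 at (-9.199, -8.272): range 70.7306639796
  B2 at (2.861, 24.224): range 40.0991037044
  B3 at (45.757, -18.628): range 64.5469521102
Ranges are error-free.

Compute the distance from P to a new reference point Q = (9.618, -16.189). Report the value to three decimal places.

eq1: (x + 9.199)² + (y + 8.272)² = 70.7306639796²
eq2: (x − 2.861)² + (y − 24.224)² = 40.0991037044²
eq3: (x − 45.757)² + (y + 18.628)² = 64.5469521102²
eq3−eq1, eq3−eq2 (x²,y² cancel):
  -109.912·x + 20.712·y = -3124.175648
  -85.792·x + 85.704·y = 712.652973
det = -109.912·85.704 − 20.712·-85.792 = -7642.974144
x = (-3124.175648·85.704 − 20.712·712.652973) / -7642.974144 = 36.963990
y = (-109.912·712.652973 − -3124.175648·-85.792) / -7642.974144 = 45.317227
|P − Q| = √((36.963990 − 9.618)² + (45.317227 − -16.189)²) = 67.311359

67.311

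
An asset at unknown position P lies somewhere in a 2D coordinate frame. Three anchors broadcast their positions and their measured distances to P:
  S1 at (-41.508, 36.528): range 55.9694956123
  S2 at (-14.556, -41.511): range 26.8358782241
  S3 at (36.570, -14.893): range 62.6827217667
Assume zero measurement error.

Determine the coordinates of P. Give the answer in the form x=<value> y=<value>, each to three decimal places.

x=-26.068 y=-17.270

eq1: (x + 41.508)² + (y − 36.528)² = 55.9694956123²
eq2: (x + 14.556)² + (y + 41.511)² = 26.8358782241²
eq3: (x − 36.570)² + (y + 14.893)² = 62.6827217667²
eq3−eq1, eq3−eq2 (x²,y² cancel):
  -156.156·x + 102.842·y = 2294.581668
  -102.252·x − 53.236·y = 3584.833156
det = -156.156·-53.236 − 102.842·-102.252 = 18828.921000
x = (2294.581668·-53.236 − 102.842·3584.833156) / 18828.921000 = -26.067652
y = (-156.156·3584.833156 − 2294.581668·-102.252) / 18828.921000 = -17.269584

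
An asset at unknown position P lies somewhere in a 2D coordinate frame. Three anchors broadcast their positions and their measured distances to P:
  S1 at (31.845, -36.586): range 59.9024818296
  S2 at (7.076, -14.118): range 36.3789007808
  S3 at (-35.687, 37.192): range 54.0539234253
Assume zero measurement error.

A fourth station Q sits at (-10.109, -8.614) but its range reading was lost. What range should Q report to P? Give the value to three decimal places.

eq1: (x − 31.845)² + (y + 36.586)² = 59.9024818296²
eq2: (x − 7.076)² + (y + 14.118)² = 36.3789007808²
eq3: (x + 35.687)² + (y − 37.192)² = 54.0539234253²
eq1−eq2, eq1−eq3 (x²,y² cancel):
  -49.538·x + 44.936·y = 161.631186
  -135.064·x + 147.556·y = 970.648104
det = -49.538·147.556 − 44.936·-135.064 = -1240.393224
x = (161.631186·147.556 − 44.936·970.648104) / -1240.393224 = 15.936391
y = (-49.538·970.648104 − 161.631186·-135.064) / -1240.393224 = 21.165394
|P − Q| = √((15.936391 − -10.109)² + (21.165394 − -8.614)²) = 39.562289

39.562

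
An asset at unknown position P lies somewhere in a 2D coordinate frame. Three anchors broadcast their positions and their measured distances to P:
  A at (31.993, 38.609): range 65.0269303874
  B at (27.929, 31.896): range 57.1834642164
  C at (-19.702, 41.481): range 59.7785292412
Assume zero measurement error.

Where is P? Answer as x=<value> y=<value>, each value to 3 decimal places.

eq1: (x − 31.993)² + (y − 38.609)² = 65.0269303874²
eq2: (x − 27.929)² + (y − 31.896)² = 57.1834642164²
eq3: (x + 19.702)² + (y − 41.481)² = 59.7785292412²
eq1−eq2, eq1−eq3 (x²,y² cancel):
  -8.128·x − 13.426·y = 241.730023
  -103.390·x + 5.744·y = 249.664352
det = -8.128·5.744 − -13.426·-103.390 = -1434.801372
x = (241.730023·5.744 − -13.426·249.664352) / -1434.801372 = -3.303935
y = (-8.128·249.664352 − 241.730023·-103.390) / -1434.801372 = -16.004442

x=-3.304 y=-16.004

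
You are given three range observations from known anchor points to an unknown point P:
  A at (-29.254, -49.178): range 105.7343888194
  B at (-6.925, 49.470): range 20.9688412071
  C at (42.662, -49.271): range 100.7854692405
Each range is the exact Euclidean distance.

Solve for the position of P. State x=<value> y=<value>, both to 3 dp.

x=13.935 y=47.334

eq1: (x + 29.254)² + (y + 49.178)² = 105.7343888194²
eq2: (x + 6.925)² + (y − 49.470)² = 20.9688412071²
eq3: (x − 42.662)² + (y + 49.271)² = 100.7854692405²
eq1−eq2, eq1−eq3 (x²,y² cancel):
  44.658·x + 197.296·y = 9961.033002
  143.832·x − 0.186·y = 1995.455654
det = 44.658·-0.186 − 197.296·143.832 = -28385.784660
x = (9961.033002·-0.186 − 197.296·1995.455654) / -28385.784660 = 13.934727
y = (44.658·1995.455654 − 9961.033002·143.832) / -28385.784660 = 47.333630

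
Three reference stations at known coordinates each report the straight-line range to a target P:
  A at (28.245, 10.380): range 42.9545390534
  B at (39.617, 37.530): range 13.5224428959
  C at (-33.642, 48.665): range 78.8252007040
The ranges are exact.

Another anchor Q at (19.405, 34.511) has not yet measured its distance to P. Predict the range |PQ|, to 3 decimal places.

eq1: (x − 28.245)² + (y − 10.380)² = 42.9545390534²
eq2: (x − 39.617)² + (y − 37.530)² = 13.5224428959²
eq3: (x + 33.642)² + (y − 48.665)² = 78.8252007040²
eq1−eq2, eq1−eq3 (x²,y² cancel):
  22.744·x + 54.300·y = 3734.719127
  -123.774·x + 76.570·y = -1773.777877
det = 22.744·76.570 − 54.300·-123.774 = 8462.436280
x = (3734.719127·76.570 − 54.300·-1773.777877) / 8462.436280 = 45.174176
y = (22.744·-1773.777877 − 3734.719127·-123.774) / 8462.436280 = 49.857784
|P − Q| = √((45.174176 − 19.405)² + (49.857784 − 34.511)²) = 29.992902

29.993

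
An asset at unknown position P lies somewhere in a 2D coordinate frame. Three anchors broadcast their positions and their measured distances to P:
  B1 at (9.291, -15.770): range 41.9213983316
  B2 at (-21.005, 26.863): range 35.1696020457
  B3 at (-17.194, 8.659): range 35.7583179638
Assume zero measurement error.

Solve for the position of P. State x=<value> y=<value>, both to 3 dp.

x=14.151 y=25.869

eq1: (x − 9.291)² + (y + 15.770)² = 41.9213983316²
eq2: (x + 21.005)² + (y − 26.863)² = 35.1696020457²
eq3: (x + 17.194)² + (y − 8.659)² = 35.7583179638²
eq3−eq2, eq3−eq1 (x²,y² cancel):
  -7.622·x + 36.408·y = 833.975273
  52.970·x − 48.858·y = -514.342670
det = -7.622·-48.858 − 36.408·52.970 = -1556.136084
x = (833.975273·-48.858 − 36.408·-514.342670) / -1556.136084 = 14.150546
y = (-7.622·-514.342670 − 833.975273·52.970) / -1556.136084 = 25.868785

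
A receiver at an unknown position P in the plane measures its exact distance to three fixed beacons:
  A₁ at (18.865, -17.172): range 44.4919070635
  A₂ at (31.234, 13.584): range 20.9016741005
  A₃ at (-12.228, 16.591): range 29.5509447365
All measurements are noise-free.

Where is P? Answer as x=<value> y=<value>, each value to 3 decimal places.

eq1: (x − 18.865)² + (y + 17.172)² = 44.4919070635²
eq2: (x − 31.234)² + (y − 13.584)² = 20.9016741005²
eq3: (x + 12.228)² + (y − 16.591)² = 29.5509447365²
eq3−eq1, eq3−eq2 (x²,y² cancel):
  62.186·x − 67.526·y = -880.290915
  86.924·x − 6.014·y = 1171.680902
det = 62.186·-6.014 − -67.526·86.924 = 5495.643420
x = (-880.290915·-6.014 − -67.526·1171.680902) / 5495.643420 = 15.359984
y = (62.186·1171.680902 − -880.290915·86.924) / 5495.643420 = 27.181632

x=15.360 y=27.182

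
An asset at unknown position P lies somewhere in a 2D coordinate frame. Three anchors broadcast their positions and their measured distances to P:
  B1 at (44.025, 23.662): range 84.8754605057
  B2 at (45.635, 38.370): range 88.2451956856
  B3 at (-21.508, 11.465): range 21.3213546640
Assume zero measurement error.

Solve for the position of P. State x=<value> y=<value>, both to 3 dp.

eq1: (x − 44.025)² + (y − 23.662)² = 84.8754605057²
eq2: (x − 45.635)² + (y − 38.370)² = 88.2451956856²
eq3: (x + 21.508)² + (y − 11.465)² = 21.3213546640²
eq3−eq1, eq3−eq2 (x²,y² cancel):
  131.066·x + 24.394·y = -4845.193051
  134.286·x + 53.810·y = -4371.844561
det = 131.066·53.810 − 24.394·134.286 = 3776.888776
x = (-4845.193051·53.810 − 24.394·-4371.844561) / 3776.888776 = -40.793646
y = (131.066·-4371.844561 − -4845.193051·134.286) / 3776.888776 = 20.556977

x=-40.794 y=20.557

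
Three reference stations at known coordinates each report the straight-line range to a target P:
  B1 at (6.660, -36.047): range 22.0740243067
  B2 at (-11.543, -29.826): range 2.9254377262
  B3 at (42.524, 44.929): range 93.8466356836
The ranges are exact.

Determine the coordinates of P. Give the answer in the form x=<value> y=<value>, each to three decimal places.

x=-14.462 y=-29.635

eq1: (x − 6.660)² + (y + 36.047)² = 22.0740243067²
eq2: (x + 11.543)² + (y + 29.826)² = 2.9254377262²
eq3: (x − 42.524)² + (y − 44.929)² = 93.8466356836²
eq2−eq3, eq2−eq1 (x²,y² cancel):
  108.134·x + 149.510·y = -5994.558351
  36.406·x − 12.442·y = -157.793679
det = 108.134·-12.442 − 149.510·36.406 = -6788.464288
x = (-5994.558351·-12.442 − 149.510·-157.793679) / -6788.464288 = -14.462185
y = (108.134·-157.793679 − -5994.558351·36.406) / -6788.464288 = -29.634837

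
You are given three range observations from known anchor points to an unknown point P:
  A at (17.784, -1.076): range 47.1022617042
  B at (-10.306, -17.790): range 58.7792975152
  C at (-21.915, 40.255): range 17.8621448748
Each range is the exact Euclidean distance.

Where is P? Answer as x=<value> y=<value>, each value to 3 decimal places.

eq1: (x − 17.784)² + (y + 1.076)² = 47.1022617042²
eq2: (x + 10.306)² + (y + 17.790)² = 58.7792975152²
eq3: (x + 21.915)² + (y − 40.255)² = 17.8621448748²
eq1−eq3, eq1−eq2 (x²,y² cancel):
  -79.398·x + 82.662·y = 3682.870656
  -56.180·x − 33.428·y = -1131.113455
det = -79.398·-33.428 − 82.662·-56.180 = 7298.067504
x = (3682.870656·-33.428 − 82.662·-1131.113455) / 7298.067504 = -4.057362
y = (-79.398·-1131.113455 − 3682.870656·-56.180) / 7298.067504 = 40.656217

x=-4.057 y=40.656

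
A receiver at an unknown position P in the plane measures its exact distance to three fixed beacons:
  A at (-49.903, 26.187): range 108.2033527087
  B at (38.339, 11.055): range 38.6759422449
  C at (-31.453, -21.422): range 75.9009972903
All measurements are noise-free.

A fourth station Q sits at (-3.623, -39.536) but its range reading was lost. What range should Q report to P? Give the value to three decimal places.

49.425

eq1: (x + 49.903)² + (y − 26.187)² = 108.2033527087²
eq2: (x − 38.339)² + (y − 11.055)² = 38.6759422449²
eq3: (x + 31.453)² + (y + 21.422)² = 75.9009972903²
eq2−eq3, eq2−eq1 (x²,y² cancel):
  -139.584·x − 64.954·y = -4409.031534
  -176.484·x + 30.264·y = -8628.160597
det = -139.584·30.264 − -64.954·-176.484 = -15687.711912
x = (-4409.031534·30.264 − -64.954·-8628.160597) / -15687.711912 = 44.230062
y = (-139.584·-8628.160597 − -4409.031534·-176.484) / -15687.711912 = -27.169650
|P − Q| = √((44.230062 − -3.623)² + (-27.169650 − -39.536)²) = 49.425117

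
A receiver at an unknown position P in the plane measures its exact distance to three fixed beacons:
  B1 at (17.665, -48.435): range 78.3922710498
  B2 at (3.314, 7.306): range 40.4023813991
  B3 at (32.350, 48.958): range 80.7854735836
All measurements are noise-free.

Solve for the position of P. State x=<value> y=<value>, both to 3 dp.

eq1: (x − 17.665)² + (y + 48.435)² = 78.3922710498²
eq2: (x − 3.314)² + (y − 7.306)² = 40.4023813991²
eq3: (x − 32.350)² + (y − 48.958)² = 80.7854735836²
eq1−eq2, eq1−eq3 (x²,y² cancel):
  -28.702·x + 111.482·y = 1919.354520
  29.370·x + 194.786·y = 404.462232
det = -28.702·194.786 − 111.482·29.370 = -8864.974112
x = (1919.354520·194.786 − 111.482·404.462232) / -8864.974112 = -37.086756
y = (-28.702·404.462232 − 1919.354520·29.370) / -8864.974112 = 7.668417

x=-37.087 y=7.668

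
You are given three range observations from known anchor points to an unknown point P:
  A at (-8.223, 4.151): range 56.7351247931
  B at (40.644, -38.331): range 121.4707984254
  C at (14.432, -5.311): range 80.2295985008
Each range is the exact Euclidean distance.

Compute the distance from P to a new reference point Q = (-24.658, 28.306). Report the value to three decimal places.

29.008

eq1: (x + 8.223)² + (y − 4.151)² = 56.7351247931²
eq2: (x − 40.644)² + (y + 38.331)² = 121.4707984254²
eq3: (x − 14.432)² + (y + 5.311)² = 80.2295985008²
eq2−eq3, eq2−eq1 (x²,y² cancel):
  -52.424·x + 66.040·y = 5433.655443
  -97.734·x + 84.964·y = 8499.928718
det = -52.424·84.964 − 66.040·-97.734 = 2000.200624
x = (5433.655443·84.964 − 66.040·8499.928718) / 2000.200624 = -49.830097
y = (-52.424·8499.928718 − 5433.655443·-97.734) / 2000.200624 = 42.722023
|P − Q| = √((-49.830097 − -24.658)² + (42.722023 − 28.306)²) = 29.007865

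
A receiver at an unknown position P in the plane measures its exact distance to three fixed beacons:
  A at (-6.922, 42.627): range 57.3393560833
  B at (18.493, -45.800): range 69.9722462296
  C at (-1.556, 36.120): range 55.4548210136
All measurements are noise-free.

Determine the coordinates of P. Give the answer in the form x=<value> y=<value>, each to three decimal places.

x=-38.514 y=-5.225

eq1: (x + 6.922)² + (y − 42.627)² = 57.3393560833²
eq2: (x − 18.493)² + (y + 45.800)² = 69.9722462296²
eq3: (x + 1.556)² + (y − 36.120)² = 55.4548210136²
eq3−eq1, eq3−eq2 (x²,y² cancel):
  -10.732·x + 13.014·y = 345.335095
  40.098·x − 163.840·y = -688.322556
det = -10.732·-163.840 − 13.014·40.098 = 1236.495508
x = (345.335095·-163.840 − 13.014·-688.322556) / 1236.495508 = -38.513583
y = (-10.732·-688.322556 − 345.335095·40.098) / 1236.495508 = -5.224579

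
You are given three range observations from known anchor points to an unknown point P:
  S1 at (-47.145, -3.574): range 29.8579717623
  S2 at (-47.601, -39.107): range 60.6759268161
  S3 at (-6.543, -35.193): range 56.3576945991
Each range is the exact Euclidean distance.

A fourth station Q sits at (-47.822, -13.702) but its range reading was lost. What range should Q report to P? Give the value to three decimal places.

38.116

eq1: (x + 47.145)² + (y + 3.574)² = 29.8579717623²
eq2: (x + 47.601)² + (y + 39.107)² = 60.6759268161²
eq3: (x + 6.543)² + (y + 35.193)² = 56.3576945991²
eq2−eq3, eq2−eq1 (x²,y² cancel):
  82.116·x + 7.828·y = -2008.476198
  0.912·x + 71.066·y = 1230.281468
det = 82.116·71.066 − 7.828·0.912 = 5828.516520
x = (-2008.476198·71.066 − 7.828·1230.281468) / 5828.516520 = -26.141302
y = (82.116·1230.281468 − -2008.476198·0.912) / 5828.516520 = 17.647290
|P − Q| = √((-26.141302 − -47.822)² + (17.647290 − -13.702)²) = 38.116016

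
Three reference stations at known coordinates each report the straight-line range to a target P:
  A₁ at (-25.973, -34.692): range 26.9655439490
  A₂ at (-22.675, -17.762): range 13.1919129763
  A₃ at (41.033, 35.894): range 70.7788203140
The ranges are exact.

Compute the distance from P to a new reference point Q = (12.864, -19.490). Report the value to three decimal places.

eq1: (x + 25.973)² + (y + 34.692)² = 26.9655439490²
eq2: (x + 22.675)² + (y + 17.762)² = 13.1919129763²
eq3: (x − 41.033)² + (y − 35.894)² = 70.7788203140²
eq2−eq1, eq2−eq3 (x²,y² cancel):
  -6.596·x − 33.860·y = 495.373332
  127.416·x + 107.312·y = -2693.172781
det = -6.596·107.312 − -33.860·127.416 = 3606.475808
x = (495.373332·107.312 − -33.860·-2693.172781) / 3606.475808 = -10.545288
y = (-6.596·-2693.172781 − 495.373332·127.416) / 3606.475808 = -12.575801
|P − Q| = √((-10.545288 − 12.864)² + (-12.575801 − -19.490)²) = 24.409034

24.409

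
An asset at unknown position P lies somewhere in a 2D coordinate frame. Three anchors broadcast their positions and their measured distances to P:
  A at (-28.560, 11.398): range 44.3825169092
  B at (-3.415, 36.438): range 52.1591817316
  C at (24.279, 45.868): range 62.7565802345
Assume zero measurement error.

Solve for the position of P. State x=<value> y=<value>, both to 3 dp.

eq1: (x + 28.560)² + (y − 11.398)² = 44.3825169092²
eq2: (x + 3.415)² + (y − 36.438)² = 52.1591817316²
eq3: (x − 24.279)² + (y − 45.868)² = 62.7565802345²
eq2−eq3, eq2−eq1 (x²,y² cancel):
  55.388·x + 18.860·y = 136.145072
  -50.290·x − 50.080·y = 356.970367
det = 55.388·-50.080 − 18.860·-50.290 = -1825.361640
x = (136.145072·-50.080 − 18.860·356.970367) / -1825.361640 = 7.423519
y = (55.388·356.970367 − 136.145072·-50.290) / -1825.361640 = -14.582650

x=7.424 y=-14.583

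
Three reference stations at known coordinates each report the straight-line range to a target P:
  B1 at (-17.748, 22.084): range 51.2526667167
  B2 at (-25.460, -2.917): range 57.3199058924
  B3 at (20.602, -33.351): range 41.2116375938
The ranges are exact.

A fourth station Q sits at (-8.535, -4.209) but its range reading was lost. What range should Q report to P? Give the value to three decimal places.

eq1: (x + 17.748)² + (y − 22.084)² = 51.2526667167²
eq2: (x + 25.460)² + (y + 2.917)² = 57.3199058924²
eq3: (x − 20.602)² + (y + 33.351)² = 41.2116375938²
eq1−eq3, eq1−eq2 (x²,y² cancel):
  76.700·x − 110.870·y = 1662.473817
  -15.424·x − 50.002·y = -804.709837
det = 76.700·-50.002 − -110.870·-15.424 = -5545.212280
x = (1662.473817·-50.002 − -110.870·-804.709837) / -5545.212280 = 31.080000
y = (76.700·-804.709837 − 1662.473817·-15.424) / -5545.212280 = 6.506378
|P − Q| = √((31.080000 − -8.535)² + (6.506378 − -4.209)²) = 41.038610

41.039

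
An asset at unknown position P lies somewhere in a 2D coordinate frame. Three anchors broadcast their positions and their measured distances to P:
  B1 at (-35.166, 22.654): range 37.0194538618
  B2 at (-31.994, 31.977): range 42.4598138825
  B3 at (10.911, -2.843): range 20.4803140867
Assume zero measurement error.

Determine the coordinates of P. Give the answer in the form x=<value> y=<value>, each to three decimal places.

eq1: (x + 35.166)² + (y − 22.654)² = 37.0194538618²
eq2: (x + 31.994)² + (y − 31.977)² = 42.4598138825²
eq3: (x − 10.911)² + (y + 2.843)² = 20.4803140867²
eq2−eq3, eq2−eq1 (x²,y² cancel):
  85.810·x − 69.640·y = -535.619465
  -6.344·x − 18.646·y = 136.102538
det = 85.810·-18.646 − -69.640·-6.344 = -2041.809420
x = (-535.619465·-18.646 − -69.640·136.102538) / -2041.809420 = -9.533378
y = (85.810·136.102538 − -535.619465·-6.344) / -2041.809420 = -4.055711

x=-9.533 y=-4.056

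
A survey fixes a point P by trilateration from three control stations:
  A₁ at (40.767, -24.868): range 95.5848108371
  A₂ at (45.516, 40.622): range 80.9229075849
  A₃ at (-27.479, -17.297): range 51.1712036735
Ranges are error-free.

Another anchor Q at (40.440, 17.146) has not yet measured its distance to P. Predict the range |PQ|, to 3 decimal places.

eq1: (x − 40.767)² + (y + 24.868)² = 95.5848108371²
eq2: (x − 45.516)² + (y − 40.622)² = 80.9229075849²
eq3: (x + 27.479)² + (y + 17.297)² = 51.1712036735²
eq1−eq3, eq1−eq2 (x²,y² cancel):
  -136.492·x + 15.142·y = 5291.879914
  9.498·x + 130.980·y = 4029.426518
det = -136.492·130.980 − 15.142·9.498 = -18021.540876
x = (5291.879914·130.980 − 15.142·4029.426518) / -18021.540876 = -35.075628
y = (-136.492·4029.426518 − 5291.879914·9.498) / -18021.540876 = 33.307183
|P − Q| = √((-35.075628 − 40.440)² + (33.307183 − 17.146)²) = 77.225603

77.226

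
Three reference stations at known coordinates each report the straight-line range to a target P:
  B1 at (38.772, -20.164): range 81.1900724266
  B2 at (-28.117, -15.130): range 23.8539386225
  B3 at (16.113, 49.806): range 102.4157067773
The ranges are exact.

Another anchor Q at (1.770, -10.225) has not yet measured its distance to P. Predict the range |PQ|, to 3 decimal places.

eq1: (x − 38.772)² + (y + 20.164)² = 81.1900724266²
eq2: (x + 28.117)² + (y + 15.130)² = 23.8539386225²
eq3: (x − 16.113)² + (y − 49.806)² = 102.4157067773²
eq1−eq3, eq1−eq2 (x²,y² cancel):
  -45.318·x + 139.940·y = -3066.737609
  -133.778·x + 10.068·y = 5132.445182
det = -45.318·10.068 − 139.940·-133.778 = 18264.631696
x = (-3066.737609·10.068 − 139.940·5132.445182) / 18264.631696 = -41.014257
y = (-45.318·5132.445182 − -3066.737609·-133.778) / 18264.631696 = -35.196668
|P − Q| = √((-41.014257 − 1.770)² + (-35.196668 − -10.225)²) = 49.538640

49.539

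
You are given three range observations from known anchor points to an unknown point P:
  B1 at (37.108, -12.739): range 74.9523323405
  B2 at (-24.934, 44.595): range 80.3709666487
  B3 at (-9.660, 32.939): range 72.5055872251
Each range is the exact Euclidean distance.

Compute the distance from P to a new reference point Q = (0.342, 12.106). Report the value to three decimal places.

58.704

eq1: (x − 37.108)² + (y + 12.739)² = 74.9523323405²
eq2: (x + 24.934)² + (y − 44.595)² = 80.3709666487²
eq3: (x + 9.660)² + (y − 32.939)² = 72.5055872251²
eq2−eq3, eq2−eq1 (x²,y² cancel):
  30.548·x − 23.312·y = -229.692959
  124.084·x − 114.668·y = -229.492439
det = 30.548·-114.668 − -23.312·124.084 = -610.231856
x = (-229.692959·-114.668 − -23.312·-229.492439) / -610.231856 = -34.394311
y = (30.548·-229.492439 − -229.692959·124.084) / -610.231856 = -35.217247
|P − Q| = √((-34.394311 − 0.342)² + (-35.217247 − 12.106)²) = 58.703501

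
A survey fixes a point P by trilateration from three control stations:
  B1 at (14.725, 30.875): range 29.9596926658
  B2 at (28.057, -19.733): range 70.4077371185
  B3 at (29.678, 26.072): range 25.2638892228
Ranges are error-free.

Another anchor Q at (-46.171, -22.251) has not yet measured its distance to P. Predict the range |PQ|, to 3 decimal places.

eq1: (x − 14.725)² + (y − 30.875)² = 29.9596926658²
eq2: (x − 28.057)² + (y + 19.733)² = 70.4077371185²
eq3: (x − 29.678)² + (y − 26.072)² = 25.2638892228²
eq2−eq1, eq2−eq3 (x²,y² cancel):
  -26.664·x + 101.216·y = 4053.170974
  3.242·x + 91.610·y = 4702.931677
det = -26.664·91.610 − 101.216·3.242 = -2770.831312
x = (4053.170974·91.610 − 101.216·4702.931677) / -2770.831312 = 37.786833
y = (-26.664·4702.931677 − 4053.170974·3.242) / -2770.831312 = 49.999201
|P − Q| = √((37.786833 − -46.171)² + (49.999201 − -22.251)²) = 110.765560

110.766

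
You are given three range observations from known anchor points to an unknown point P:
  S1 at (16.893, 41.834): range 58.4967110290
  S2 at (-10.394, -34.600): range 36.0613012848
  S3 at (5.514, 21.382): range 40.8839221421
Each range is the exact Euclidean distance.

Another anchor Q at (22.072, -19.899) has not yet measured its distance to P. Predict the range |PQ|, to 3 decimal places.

eq1: (x − 16.893)² + (y − 41.834)² = 58.4967110290²
eq2: (x + 10.394)² + (y + 34.600)² = 36.0613012848²
eq3: (x − 5.514)² + (y − 21.382)² = 40.8839221421²
eq3−eq2, eq3−eq1 (x²,y² cancel):
  -31.816·x − 111.964·y = 1188.678755
  22.758·x + 40.904·y = -202.507226
det = -31.816·40.904 − -111.964·22.758 = 1246.675048
x = (1188.678755·40.904 − -111.964·-202.507226) / 1246.675048 = 20.813922
y = (-31.816·-202.507226 − 1188.678755·22.758) / 1246.675048 = -16.531157
|P − Q| = √((20.813922 − 22.072)² + (-16.531157 − -19.899)²) = 3.595153

3.595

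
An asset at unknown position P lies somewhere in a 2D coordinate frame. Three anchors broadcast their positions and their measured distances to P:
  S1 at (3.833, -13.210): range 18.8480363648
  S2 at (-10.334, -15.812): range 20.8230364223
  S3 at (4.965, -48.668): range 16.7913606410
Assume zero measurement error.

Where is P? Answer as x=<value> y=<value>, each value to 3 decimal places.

eq1: (x − 3.833)² + (y + 13.210)² = 18.8480363648²
eq2: (x + 10.334)² + (y + 15.812)² = 20.8230364223²
eq3: (x − 4.965)² + (y + 48.668)² = 16.7913606410²
eq2−eq1, eq2−eq3 (x²,y² cancel):
  28.334·x + 5.204·y = -89.264540
  30.598·x − 65.712·y = 2188.063603
det = 28.334·-65.712 − 5.204·30.598 = -2021.115800
x = (-89.264540·-65.712 − 5.204·2188.063603) / -2021.115800 = 2.731626
y = (28.334·2188.063603 − -89.264540·30.598) / -2021.115800 = -32.025830

x=2.732 y=-32.026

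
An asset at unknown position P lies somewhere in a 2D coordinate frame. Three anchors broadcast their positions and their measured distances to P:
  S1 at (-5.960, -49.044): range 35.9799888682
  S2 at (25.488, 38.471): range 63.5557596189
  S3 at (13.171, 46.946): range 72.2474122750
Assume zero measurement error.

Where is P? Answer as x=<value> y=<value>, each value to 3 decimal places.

eq1: (x + 5.960)² + (y + 49.044)² = 35.9799888682²
eq2: (x − 25.488)² + (y − 38.471)² = 63.5557596189²
eq3: (x − 13.171)² + (y − 46.946)² = 72.2474122750²
eq1−eq3, eq1−eq2 (x²,y² cancel):
  38.262·x + 191.980·y = -3988.562360
  62.896·x + 175.030·y = -3055.954533
det = 38.262·175.030 − 191.980·62.896 = -5377.776220
x = (-3988.562360·175.030 − 191.980·-3055.954533) / -5377.776220 = 20.721561
y = (38.262·-3055.954533 − -3988.562360·62.896) / -5377.776220 = -24.905775

x=20.722 y=-24.906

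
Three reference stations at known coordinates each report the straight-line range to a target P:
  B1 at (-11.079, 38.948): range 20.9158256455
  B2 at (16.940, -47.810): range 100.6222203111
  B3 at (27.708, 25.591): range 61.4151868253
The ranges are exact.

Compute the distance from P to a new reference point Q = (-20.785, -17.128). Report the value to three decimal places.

eq1: (x + 11.079)² + (y − 38.948)² = 20.9158256455²
eq2: (x − 16.940)² + (y + 47.810)² = 100.6222203111²
eq3: (x − 27.708)² + (y − 25.591)² = 61.4151868253²
eq3−eq1, eq3−eq2 (x²,y² cancel):
  -77.574·x + 26.714·y = 3551.411810
  -21.536·x − 146.802·y = -5202.878893
det = -77.574·-146.802 − 26.714·-21.536 = 11963.331052
x = (3551.411810·-146.802 − 26.714·-5202.878893) / 11963.331052 = -31.961387
y = (-77.574·-5202.878893 − 3551.411810·-21.536) / 11963.331052 = 40.130239
|P − Q| = √((-31.961387 − -20.785)² + (40.130239 − -17.128)²) = 58.338817

58.339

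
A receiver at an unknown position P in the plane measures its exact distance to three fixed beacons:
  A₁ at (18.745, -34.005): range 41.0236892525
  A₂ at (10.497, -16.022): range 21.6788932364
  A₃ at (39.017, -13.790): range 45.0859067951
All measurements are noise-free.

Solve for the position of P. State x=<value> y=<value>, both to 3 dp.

x=-3.827 y=0.251

eq1: (x − 18.745)² + (y + 34.005)² = 41.0236892525²
eq2: (x − 10.497)² + (y + 16.022)² = 21.6788932364²
eq3: (x − 39.017)² + (y + 13.790)² = 45.0859067951²
eq3−eq1, eq3−eq2 (x²,y² cancel):
  -40.544·x − 40.430·y = 145.020573
  -57.040·x − 4.464·y = 217.165684
det = -40.544·-4.464 − -40.430·-57.040 = -2125.138784
x = (145.020573·-4.464 − -40.430·217.165684) / -2125.138784 = -3.826873
y = (-40.544·217.165684 − 145.020573·-57.040) / -2125.138784 = 0.250709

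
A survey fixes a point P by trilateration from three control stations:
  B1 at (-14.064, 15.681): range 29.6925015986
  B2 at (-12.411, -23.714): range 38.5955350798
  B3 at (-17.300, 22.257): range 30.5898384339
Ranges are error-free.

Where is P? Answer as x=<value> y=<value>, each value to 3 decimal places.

x=-40.694 y=2.548

eq1: (x + 14.064)² + (y − 15.681)² = 29.6925015986²
eq2: (x + 12.411)² + (y + 23.714)² = 38.5955350798²
eq3: (x + 17.300)² + (y − 22.257)² = 30.5898384339²
eq1−eq2, eq1−eq3 (x²,y² cancel):
  3.306·x − 78.790·y = -335.273817
  -6.472·x + 13.152·y = 296.880628
det = 3.306·13.152 − -78.790·-6.472 = -466.448368
x = (-335.273817·13.152 − -78.790·296.880628) / -466.448368 = -40.694115
y = (3.306·296.880628 − -335.273817·-6.472) / -466.448368 = 2.547773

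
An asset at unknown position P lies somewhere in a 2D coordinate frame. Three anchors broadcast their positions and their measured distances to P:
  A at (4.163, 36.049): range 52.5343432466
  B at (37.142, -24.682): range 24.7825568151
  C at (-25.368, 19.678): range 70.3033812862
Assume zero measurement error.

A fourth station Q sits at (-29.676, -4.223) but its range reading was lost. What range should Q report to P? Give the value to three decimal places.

eq1: (x − 4.163)² + (y − 36.049)² = 52.5343432466²
eq2: (x − 37.142)² + (y + 24.682)² = 24.7825568151²
eq3: (x + 25.368)² + (y − 19.678)² = 70.3033812862²
eq1−eq2, eq1−eq3 (x²,y² cancel):
  65.958·x − 121.462·y = 2817.550416
  -59.062·x − 32.742·y = -2468.810062
det = 65.958·-32.742 − -121.462·-59.062 = -9333.385480
x = (2817.550416·-32.742 − -121.462·-2468.810062) / -9333.385480 = 42.012498
y = (65.958·-2468.810062 − 2817.550416·-59.062) / -9333.385480 = -0.382754
|P − Q| = √((42.012498 − -29.676)² + (-0.382754 − -4.223)²) = 71.791283

71.791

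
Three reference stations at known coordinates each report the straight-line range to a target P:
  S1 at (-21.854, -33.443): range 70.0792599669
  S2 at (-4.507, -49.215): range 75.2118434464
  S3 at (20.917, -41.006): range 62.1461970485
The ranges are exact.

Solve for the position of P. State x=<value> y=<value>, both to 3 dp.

x=22.112 y=21.129

eq1: (x + 21.854)² + (y + 33.443)² = 70.0792599669²
eq2: (x + 4.507)² + (y + 49.215)² = 75.2118434464²
eq3: (x − 20.917)² + (y + 41.006)² = 62.1461970485²
eq2−eq3, eq2−eq1 (x²,y² cancel):
  50.848·x + 16.418·y = 1471.255238
  -34.694·x + 31.544·y = -100.678992
det = 50.848·31.544 − 16.418·-34.694 = 2173.555404
x = (1471.255238·31.544 − 16.418·-100.678992) / 2173.555404 = 22.112260
y = (50.848·-100.678992 − 1471.255238·-34.694) / 2173.555404 = 21.128702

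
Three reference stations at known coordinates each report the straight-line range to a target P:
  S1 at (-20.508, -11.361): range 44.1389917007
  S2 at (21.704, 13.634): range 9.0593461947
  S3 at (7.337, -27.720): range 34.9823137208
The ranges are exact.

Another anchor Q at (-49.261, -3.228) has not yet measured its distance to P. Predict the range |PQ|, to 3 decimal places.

eq1: (x + 20.508)² + (y + 11.361)² = 44.1389917007²
eq2: (x − 21.704)² + (y − 13.634)² = 9.0593461947²
eq3: (x − 7.337)² + (y + 27.720)² = 34.9823137208²
eq2−eq3, eq2−eq1 (x²,y² cancel):
  -28.734·x − 82.708·y = -976.410123
  -84.424·x − 49.990·y = -1973.478022
det = -28.734·-49.990 − -82.708·-84.424 = -5546.127532
x = (-976.410123·-49.990 − -82.708·-1973.478022) / -5546.127532 = 20.629111
y = (-28.734·-1973.478022 − -976.410123·-84.424) / -5546.127532 = 4.638648
|P − Q| = √((20.629111 − -49.261)² + (4.638648 − -3.228)²) = 70.331442

70.331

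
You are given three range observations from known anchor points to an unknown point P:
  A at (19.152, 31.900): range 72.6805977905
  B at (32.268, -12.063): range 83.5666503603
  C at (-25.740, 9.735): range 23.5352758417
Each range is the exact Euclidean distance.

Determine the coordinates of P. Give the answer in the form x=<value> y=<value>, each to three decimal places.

x=-49.109 y=6.942

eq1: (x − 19.152)² + (y − 31.900)² = 72.6805977905²
eq2: (x − 32.268)² + (y + 12.063)² = 83.5666503603²
eq3: (x + 25.740)² + (y − 9.735)² = 23.5352758417²
eq1−eq2, eq1−eq3 (x²,y² cancel):
  26.232·x − 87.926·y = -1898.585068
  -89.784·x − 44.330·y = 4101.468807
det = 26.232·-44.330 − -87.926·-89.784 = -9057.212544
x = (-1898.585068·-44.330 − -87.926·4101.468807) / -9057.212544 = -49.108931
y = (26.232·4101.468807 − -1898.585068·-89.784) / -9057.212544 = 6.941742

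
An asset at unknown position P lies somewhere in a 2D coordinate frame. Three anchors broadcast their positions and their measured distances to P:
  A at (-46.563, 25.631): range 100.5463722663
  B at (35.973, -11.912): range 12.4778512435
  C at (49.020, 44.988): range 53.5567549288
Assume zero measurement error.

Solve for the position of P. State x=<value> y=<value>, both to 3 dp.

x=47.992 y=-8.559

eq1: (x + 46.563)² + (y − 25.631)² = 100.5463722663²
eq2: (x − 35.973)² + (y + 11.912)² = 12.4778512435²
eq3: (x − 49.020)² + (y − 44.988)² = 53.5567549288²
eq3−eq1, eq3−eq2 (x²,y² cancel):
  -191.166·x − 38.714·y = -8843.066391
  -26.094·x − 113.800·y = -278.298844
det = -191.166·-113.800 − -38.714·-26.094 = 20744.487684
x = (-8843.066391·-113.800 − -38.714·-278.298844) / 20744.487684 = 47.991877
y = (-191.166·-278.298844 − -8843.066391·-26.094) / 20744.487684 = -8.558886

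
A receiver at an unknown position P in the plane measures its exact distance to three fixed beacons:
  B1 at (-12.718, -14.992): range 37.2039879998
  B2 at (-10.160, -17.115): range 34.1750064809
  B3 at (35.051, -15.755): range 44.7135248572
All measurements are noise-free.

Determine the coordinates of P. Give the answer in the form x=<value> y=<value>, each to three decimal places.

x=4.204 y=-48.125

eq1: (x + 12.718)² + (y + 14.992)² = 37.2039879998²
eq2: (x + 10.160)² + (y + 17.115)² = 34.1750064809²
eq3: (x − 35.051)² + (y + 15.755)² = 44.7135248572²
eq1−eq2, eq1−eq3 (x²,y² cancel):
  5.116·x − 4.246·y = 225.846892
  95.538·x − 1.526·y = 475.122456
det = 5.116·-1.526 − -4.246·95.538 = 397.847332
x = (225.846892·-1.526 − -4.246·475.122456) / 397.847332 = 4.204446
y = (5.116·475.122456 − 225.846892·95.538) / 397.847332 = -48.124575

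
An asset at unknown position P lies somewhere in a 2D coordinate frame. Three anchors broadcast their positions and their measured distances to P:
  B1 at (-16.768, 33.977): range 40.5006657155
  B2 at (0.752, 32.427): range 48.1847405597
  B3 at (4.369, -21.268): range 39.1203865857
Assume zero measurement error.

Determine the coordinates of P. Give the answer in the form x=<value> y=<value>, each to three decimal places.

x=-30.750 y=-4.033

eq1: (x + 16.768)² + (y − 33.977)² = 40.5006657155²
eq2: (x − 0.752)² + (y − 32.427)² = 48.1847405597²
eq3: (x − 4.369)² + (y + 21.268)² = 39.1203865857²
eq3−eq1, eq3−eq2 (x²,y² cancel):
  -42.274·x + 110.490·y = 854.287091
  -7.234·x + 107.390·y = -210.704728
det = -42.274·107.390 − 110.490·-7.234 = -3740.520200
x = (854.287091·107.390 − 110.490·-210.704728) / -3740.520200 = -30.750444
y = (-42.274·-210.704728 − 854.287091·-7.234) / -3740.520200 = -4.033462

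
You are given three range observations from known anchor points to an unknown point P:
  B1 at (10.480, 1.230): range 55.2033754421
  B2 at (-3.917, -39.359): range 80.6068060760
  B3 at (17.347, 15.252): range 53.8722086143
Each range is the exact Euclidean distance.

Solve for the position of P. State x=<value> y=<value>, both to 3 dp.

eq1: (x − 10.480)² + (y − 1.230)² = 55.2033754421²
eq2: (x + 3.917)² + (y + 39.359)² = 80.6068060760²
eq3: (x − 17.347)² + (y − 15.252)² = 53.8722086143²
eq1−eq2, eq1−eq3 (x²,y² cancel):
  -28.794·x − 81.178·y = -1996.914056
  13.734·x + 28.044·y = 567.396412
det = -28.794·28.044 − -81.178·13.734 = 307.399716
x = (-1996.914056·28.044 − -81.178·567.396412) / 307.399716 = -32.340146
y = (-28.794·567.396412 − -1996.914056·13.734) / 307.399716 = 36.070317

x=-32.340 y=36.070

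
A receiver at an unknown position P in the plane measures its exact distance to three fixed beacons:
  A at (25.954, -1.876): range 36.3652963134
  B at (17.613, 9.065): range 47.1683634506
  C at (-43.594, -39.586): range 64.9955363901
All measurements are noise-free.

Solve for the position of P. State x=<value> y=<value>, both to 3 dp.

x=21.381 y=-37.953

eq1: (x − 25.954)² + (y + 1.876)² = 36.3652963134²
eq2: (x − 17.613)² + (y − 9.065)² = 47.1683634506²
eq3: (x + 43.594)² + (y + 39.586)² = 64.9955363901²
eq1−eq2, eq1−eq3 (x²,y² cancel):
  -16.682·x + 21.882·y = -1187.157233
  -139.096·x − 75.420·y = -111.626235
det = -16.682·-75.420 − 21.882·-139.096 = 4301.855112
x = (-1187.157233·-75.420 − 21.882·-111.626235) / 4301.855112 = 21.381009
y = (-16.682·-111.626235 − -1187.157233·-139.096) / 4301.855112 = -37.952620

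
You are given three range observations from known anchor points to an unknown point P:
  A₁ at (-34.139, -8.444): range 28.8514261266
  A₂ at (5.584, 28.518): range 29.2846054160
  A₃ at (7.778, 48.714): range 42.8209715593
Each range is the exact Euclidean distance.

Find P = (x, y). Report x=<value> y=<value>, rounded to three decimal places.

x=-21.557 y=17.519

eq1: (x + 34.139)² + (y + 8.444)² = 28.8514261266²
eq2: (x − 5.584)² + (y − 28.518)² = 29.2846054160²
eq3: (x − 7.778)² + (y − 48.714)² = 42.8209715593²
eq2−eq1, eq2−eq3 (x²,y² cancel):
  -79.446·x − 73.924·y = 417.498402
  4.388·x + 40.392·y = 613.046209
det = -79.446·40.392 − -73.924·4.388 = -2884.604320
x = (417.498402·40.392 − -73.924·613.046209) / -2884.604320 = -21.556656
y = (-79.446·613.046209 − 417.498402·4.388) / -2884.604320 = 17.519232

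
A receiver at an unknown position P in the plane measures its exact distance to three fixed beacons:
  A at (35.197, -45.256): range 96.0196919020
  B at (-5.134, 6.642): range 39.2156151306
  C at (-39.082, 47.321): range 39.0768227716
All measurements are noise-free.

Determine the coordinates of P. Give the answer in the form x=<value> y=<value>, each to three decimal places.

x=-44.301 y=8.594

eq1: (x − 35.197)² + (y + 45.256)² = 96.0196919020²
eq2: (x + 5.134)² + (y − 6.642)² = 39.2156151306²
eq3: (x + 39.082)² + (y − 47.321)² = 39.0768227716²
eq3−eq1, eq3−eq2 (x²,y² cancel):
  148.558·x − 185.154·y = -8172.528575
  67.896·x − 81.358·y = -3707.072037
det = 148.558·-81.358 − -185.154·67.896 = 484.834220
x = (-8172.528575·-81.358 − -185.154·-3707.072037) / 484.834220 = -44.300990
y = (148.558·-3707.072037 − -8172.528575·67.896) / 484.834220 = 8.594262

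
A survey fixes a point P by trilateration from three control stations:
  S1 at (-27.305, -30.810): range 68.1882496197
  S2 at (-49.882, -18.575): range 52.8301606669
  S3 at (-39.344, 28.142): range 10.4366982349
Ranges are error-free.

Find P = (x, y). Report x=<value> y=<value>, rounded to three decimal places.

x=-47.832 y=34.215

eq1: (x + 27.305)² + (y + 30.810)² = 68.1882496197²
eq2: (x + 49.882)² + (y + 18.575)² = 52.8301606669²
eq3: (x + 39.344)² + (y − 28.142)² = 10.4366982349²
eq2−eq3, eq2−eq1 (x²,y² cancel):
  21.076·x + 93.434·y = 2188.779157
  45.154·x − 24.470·y = -2997.036934
det = 21.076·-24.470 − 93.434·45.154 = -4734.648556
x = (2188.779157·-24.470 − 93.434·-2997.036934) / -4734.648556 = -47.831580
y = (21.076·-2997.036934 − 2188.779157·45.154) / -4734.648556 = 34.215356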